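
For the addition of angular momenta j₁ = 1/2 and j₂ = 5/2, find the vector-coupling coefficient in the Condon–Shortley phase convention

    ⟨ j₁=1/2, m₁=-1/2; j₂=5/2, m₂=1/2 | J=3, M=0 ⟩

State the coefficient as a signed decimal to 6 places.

√[7·0!1!5!/7! · 0!1!3!2!3!3!] = √(72)
  +(−1)^0/∏(0,0,1,3,0,2)! = 1/12  (running 1/12)
⟨..|..⟩ = √(72)·(1/12) = +0.707107

+0.707107  (= +√(1/2))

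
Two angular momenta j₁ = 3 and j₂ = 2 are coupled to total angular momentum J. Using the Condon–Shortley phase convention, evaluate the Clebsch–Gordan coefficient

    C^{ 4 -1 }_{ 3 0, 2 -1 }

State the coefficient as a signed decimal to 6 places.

+0.462910

triangle: 1!*5!*3!/10! = 720/3628800
(j±m)!: 3!*3!*1!*3!*3!*5! = 155520
prefactor² = (2J+1)*Δ*N² = 1944/7
  k=0: +1/(0!*1!*3!*1!*2!*2!) = 1/24
  k=1: −1/(1!*0!*2!*0!*3!*3!) = -1/72
Σ = 1/36  ⇒  CG² = 1944/7*1/36² = 3/14
CG = +√(3/14) = +0.462910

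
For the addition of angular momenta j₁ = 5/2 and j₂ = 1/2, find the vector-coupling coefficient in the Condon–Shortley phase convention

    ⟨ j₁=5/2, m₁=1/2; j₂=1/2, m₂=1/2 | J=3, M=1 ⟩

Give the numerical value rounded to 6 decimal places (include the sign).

+0.816497  (= +√(2/3))

j₁+j₂−J=0  J+j₁−j₂=5  J−j₁+j₂=1  j₁+j₂+J+1=7
(j₁±m₁, j₂±m₂, J±M) = (3,2,1,0,4,2)
P² = 96
sum k=0..0:
  [0] +1/12 = 1/12
S = 1/12
C² = P²·S² = 2/3 ; C = +0.816497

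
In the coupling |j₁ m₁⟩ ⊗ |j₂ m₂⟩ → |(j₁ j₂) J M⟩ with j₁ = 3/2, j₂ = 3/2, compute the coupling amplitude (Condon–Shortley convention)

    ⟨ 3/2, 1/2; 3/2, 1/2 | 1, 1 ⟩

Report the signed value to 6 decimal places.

√[3·2!1!1!/5! · 2!1!2!1!2!0!] = √(2/5)
  +(−1)^1/∏(1,1,0,1,1,0)! = -1  (running -1)
⟨..|..⟩ = √(2/5)·(-1) = -0.632456

−√(2/5) = -0.632456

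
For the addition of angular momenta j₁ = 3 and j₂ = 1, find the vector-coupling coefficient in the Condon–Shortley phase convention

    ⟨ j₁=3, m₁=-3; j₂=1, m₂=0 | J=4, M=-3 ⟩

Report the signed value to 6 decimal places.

√[9·0!6!2!/9! · 0!6!1!1!1!7!] = √(129600)
  +(−1)^0/∏(0,0,6,1,0,1)! = 1/720  (running 1/720)
⟨..|..⟩ = √(129600)·(1/720) = +0.500000

+√(1/4) ≈ +0.500000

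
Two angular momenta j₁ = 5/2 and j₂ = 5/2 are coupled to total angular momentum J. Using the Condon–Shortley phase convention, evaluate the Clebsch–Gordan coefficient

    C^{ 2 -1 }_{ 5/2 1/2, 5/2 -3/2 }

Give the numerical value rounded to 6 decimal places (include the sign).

√[5·3!2!2!/8! · 3!2!1!4!1!3!] = √(36/7)
  +(−1)^0/∏(0,3,2,1,0,1)! = 1/12  (running 1/12)
  +(−1)^1/∏(1,2,1,0,1,2)! = -1/4  (running -1/6)
⟨..|..⟩ = √(36/7)·(-1/6) = -0.377964

-0.377964  (= −√(1/7))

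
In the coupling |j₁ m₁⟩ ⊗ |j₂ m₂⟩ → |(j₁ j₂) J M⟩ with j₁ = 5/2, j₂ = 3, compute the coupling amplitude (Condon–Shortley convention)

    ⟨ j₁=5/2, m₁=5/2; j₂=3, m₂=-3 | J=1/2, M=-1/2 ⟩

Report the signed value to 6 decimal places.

+√(2/7) ≈ +0.534522

j₁+j₂−J=5  J+j₁−j₂=0  J−j₁+j₂=1  j₁+j₂+J+1=7
(j₁±m₁, j₂±m₂, J±M) = (5,0,0,6,0,1)
P² = 28800/7
sum k=0..0:
  [0] +1/120 = 1/120
S = 1/120
C² = P²·S² = 2/7 ; C = +0.534522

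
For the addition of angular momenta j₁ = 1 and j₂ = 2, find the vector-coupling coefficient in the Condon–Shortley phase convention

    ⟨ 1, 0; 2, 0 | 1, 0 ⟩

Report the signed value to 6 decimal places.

triangle: 2!*0!*2!/5! = 4/120
(j±m)!: 1!*1!*2!*2!*1!*1! = 4
prefactor² = (2J+1)*Δ*N² = 2/5
  k=1: −1/(1!*1!*0!*1!*0!*1!) = -1
Σ = -1  ⇒  CG² = 2/5*(-1)² = 2/5
CG = −√(2/5) = -0.632456

-0.632456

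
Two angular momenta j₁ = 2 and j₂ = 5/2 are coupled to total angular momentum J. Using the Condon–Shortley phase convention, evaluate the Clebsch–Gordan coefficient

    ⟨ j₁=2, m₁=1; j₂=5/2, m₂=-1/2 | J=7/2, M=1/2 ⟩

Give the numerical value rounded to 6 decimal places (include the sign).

+0.557773

j₁+j₂−J=1  J+j₁−j₂=3  J−j₁+j₂=4  j₁+j₂+J+1=9
(j₁±m₁, j₂±m₂, J±M) = (3,1,2,3,4,3)
P² = 1152/35
sum k=0..1:
  [0] +1/8 = 1/8
  [1] −1/36 = -1/36
S = 7/72
C² = P²·S² = 14/45 ; C = +0.557773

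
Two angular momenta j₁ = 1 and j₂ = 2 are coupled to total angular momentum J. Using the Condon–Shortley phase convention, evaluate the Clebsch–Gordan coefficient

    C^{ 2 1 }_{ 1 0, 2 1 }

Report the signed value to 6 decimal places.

−√(1/6) ≈ -0.408248

√[5·1!1!3!/6! · 1!1!3!1!3!1!] = √(3/2)
  +(−1)^0/∏(0,1,1,3,0,0)! = 1/6  (running 1/6)
  +(−1)^1/∏(1,0,0,2,1,1)! = -1/2  (running -1/3)
⟨..|..⟩ = √(3/2)·(-1/3) = -0.408248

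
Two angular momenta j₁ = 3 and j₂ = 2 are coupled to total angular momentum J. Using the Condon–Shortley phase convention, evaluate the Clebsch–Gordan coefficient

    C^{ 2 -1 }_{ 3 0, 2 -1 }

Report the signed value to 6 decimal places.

-0.534522

triangle: 3!*3!*1!/8! = 36/40320
(j±m)!: 3!*3!*1!*3!*1!*3! = 1296
prefactor² = (2J+1)*Δ*N² = 81/14
  k=0: +1/(0!*3!*3!*1!*0!*0!) = 1/36
  k=1: −1/(1!*2!*2!*0!*1!*1!) = -1/4
Σ = -2/9  ⇒  CG² = 81/14*(-2/9)² = 2/7
CG = −√(2/7) = -0.534522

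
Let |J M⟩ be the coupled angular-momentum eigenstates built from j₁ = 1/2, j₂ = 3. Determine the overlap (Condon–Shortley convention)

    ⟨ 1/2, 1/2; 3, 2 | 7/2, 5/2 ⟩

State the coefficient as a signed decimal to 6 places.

+0.925820  (= +√(6/7))

triangle: 0!·1!·6!/8! = 720/40320
(j±m)!: 1!·0!·5!·1!·6!·1! = 86400
prefactor² = (2J+1)·Δ·N² = 86400/7
  k=0: +1/(0!·0!·0!·5!·1!·1!) = 1/120
Σ = 1/120  ⇒  CG² = 86400/7·1/120² = 6/7
CG = +√(6/7) = +0.925820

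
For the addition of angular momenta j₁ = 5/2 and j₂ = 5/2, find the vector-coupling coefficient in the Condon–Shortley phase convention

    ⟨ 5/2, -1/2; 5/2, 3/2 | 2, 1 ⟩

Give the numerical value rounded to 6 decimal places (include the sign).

j₁+j₂−J=3  J+j₁−j₂=2  J−j₁+j₂=2  j₁+j₂+J+1=8
(j₁±m₁, j₂±m₂, J±M) = (2,3,4,1,3,1)
P² = 36/7
sum k=2..3:
  [2] +1/4 = 1/4
  [3] −1/12 = -1/12
S = 1/6
C² = P²·S² = 1/7 ; C = +0.377964

+0.377964  (= +√(1/7))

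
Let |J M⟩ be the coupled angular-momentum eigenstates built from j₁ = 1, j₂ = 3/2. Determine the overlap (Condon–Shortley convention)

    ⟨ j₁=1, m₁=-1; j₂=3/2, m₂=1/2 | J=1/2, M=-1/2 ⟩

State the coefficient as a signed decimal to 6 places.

triangle: 2!×0!×1!/4! = 2/24
(j±m)!: 0!×2!×2!×1!×0!×1! = 4
prefactor² = (2J+1)×Δ×N² = 2/3
  k=2: +1/(2!×0!×0!×0!×0!×1!) = 1/2
Σ = 1/2  ⇒  CG² = 2/3×1/2² = 1/6
CG = +√(1/6) = +0.408248

+0.408248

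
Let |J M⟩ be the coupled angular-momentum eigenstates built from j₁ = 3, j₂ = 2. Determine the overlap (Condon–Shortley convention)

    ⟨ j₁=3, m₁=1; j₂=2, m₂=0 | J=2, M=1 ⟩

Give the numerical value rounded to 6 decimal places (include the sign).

triangle: 3!·3!·1!/8! = 36/40320
(j±m)!: 4!·2!·2!·2!·3!·1! = 1152
prefactor² = (2J+1)·Δ·N² = 36/7
  k=1: −1/(1!·2!·1!·1!·2!·0!) = -1/4
  k=2: +1/(2!·1!·0!·0!·3!·1!) = 1/12
Σ = -1/6  ⇒  CG² = 36/7·(-1/6)² = 1/7
CG = −√(1/7) = -0.377964

-0.377964  (= −√(1/7))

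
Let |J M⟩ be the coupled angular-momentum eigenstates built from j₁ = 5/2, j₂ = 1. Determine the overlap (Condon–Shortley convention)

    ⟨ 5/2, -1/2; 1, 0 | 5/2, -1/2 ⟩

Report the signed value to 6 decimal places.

-0.169031  (= −√(1/35))

j₁+j₂−J=1  J+j₁−j₂=4  J−j₁+j₂=1  j₁+j₂+J+1=7
(j₁±m₁, j₂±m₂, J±M) = (2,3,1,1,2,3)
P² = 144/35
sum k=0..1:
  [0] +1/6 = 1/6
  [1] −1/4 = -1/4
S = -1/12
C² = P²·S² = 1/35 ; C = -0.169031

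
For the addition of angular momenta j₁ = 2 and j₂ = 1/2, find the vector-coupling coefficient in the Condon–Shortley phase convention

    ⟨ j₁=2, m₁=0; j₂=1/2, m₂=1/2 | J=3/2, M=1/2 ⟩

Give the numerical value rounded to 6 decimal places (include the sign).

√[4·1!3!0!/5! · 2!2!1!0!2!1!] = √(8/5)
  +(−1)^1/∏(1,0,1,0,2,0)! = -1/2  (running -1/2)
⟨..|..⟩ = √(8/5)·(-1/2) = -0.632456

−√(2/5) ≈ -0.632456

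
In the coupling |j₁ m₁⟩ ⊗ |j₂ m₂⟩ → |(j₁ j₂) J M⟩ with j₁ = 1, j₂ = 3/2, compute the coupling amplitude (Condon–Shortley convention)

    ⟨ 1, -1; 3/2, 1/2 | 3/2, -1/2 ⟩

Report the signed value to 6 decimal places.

j₁+j₂−J=1  J+j₁−j₂=1  J−j₁+j₂=2  j₁+j₂+J+1=5
(j₁±m₁, j₂±m₂, J±M) = (0,2,2,1,1,2)
P² = 8/15
sum k=1..1:
  [1] −1/1 = -1
S = -1
C² = P²·S² = 8/15 ; C = -0.730297

-0.730297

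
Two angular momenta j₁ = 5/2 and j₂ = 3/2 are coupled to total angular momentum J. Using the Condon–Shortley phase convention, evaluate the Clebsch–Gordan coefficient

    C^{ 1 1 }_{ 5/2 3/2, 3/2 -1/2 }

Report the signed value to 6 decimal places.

-0.547723  (= −√(3/10))

triangle: 3!*2!*0!/6! = 12/720
(j±m)!: 4!*1!*1!*2!*2!*0! = 96
prefactor² = (2J+1)*Δ*N² = 24/5
  k=1: −1/(1!*2!*0!*0!*2!*0!) = -1/4
Σ = -1/4  ⇒  CG² = 24/5*(-1/4)² = 3/10
CG = −√(3/10) = -0.547723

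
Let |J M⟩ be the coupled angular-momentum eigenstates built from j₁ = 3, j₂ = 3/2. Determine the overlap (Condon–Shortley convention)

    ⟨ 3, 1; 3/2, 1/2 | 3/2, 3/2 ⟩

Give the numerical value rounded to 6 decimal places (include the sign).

+√(4/35) ≈ +0.338062

√[4·3!3!0!/7! · 4!2!2!1!3!0!] = √(576/35)
  +(−1)^2/∏(2,1,0,0,3,0)! = 1/12  (running 1/12)
⟨..|..⟩ = √(576/35)·(1/12) = +0.338062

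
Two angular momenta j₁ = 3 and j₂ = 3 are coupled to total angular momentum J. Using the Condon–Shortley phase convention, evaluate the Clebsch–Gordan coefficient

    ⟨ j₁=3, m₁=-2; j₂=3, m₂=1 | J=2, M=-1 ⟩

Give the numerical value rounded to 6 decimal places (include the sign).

-0.422577  (= −√(5/28))

√[5·4!2!2!/9! · 1!5!4!2!1!3!] = √(320/7)
  +(−1)^3/∏(3,1,2,1,0,1)! = -1/12  (running -1/12)
  +(−1)^4/∏(4,0,1,0,1,2)! = 1/48  (running -1/16)
⟨..|..⟩ = √(320/7)·(-1/16) = -0.422577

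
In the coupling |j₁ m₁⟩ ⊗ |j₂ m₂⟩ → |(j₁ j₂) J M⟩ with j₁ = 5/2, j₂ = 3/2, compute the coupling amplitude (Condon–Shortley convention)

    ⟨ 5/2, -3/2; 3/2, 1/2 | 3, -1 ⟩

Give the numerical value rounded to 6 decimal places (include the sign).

−√(49/120) ≈ -0.639010

j₁+j₂−J=1  J+j₁−j₂=4  J−j₁+j₂=2  j₁+j₂+J+1=8
(j₁±m₁, j₂±m₂, J±M) = (1,4,2,1,2,4)
P² = 96/5
sum k=0..1:
  [0] +1/48 = 1/48
  [1] −1/6 = -1/6
S = -7/48
C² = P²·S² = 49/120 ; C = -0.639010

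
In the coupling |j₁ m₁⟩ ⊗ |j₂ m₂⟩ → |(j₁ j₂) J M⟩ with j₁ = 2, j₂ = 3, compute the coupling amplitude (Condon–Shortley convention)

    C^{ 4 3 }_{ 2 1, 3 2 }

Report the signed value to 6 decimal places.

-0.223607

√[9·1!3!5!/10! · 3!1!5!1!7!1!] = √(6480)
  +(−1)^0/∏(0,1,1,5,2,0)! = 1/240  (running 1/240)
  +(−1)^1/∏(1,0,0,4,3,1)! = -1/144  (running -1/360)
⟨..|..⟩ = √(6480)·(-1/360) = -0.223607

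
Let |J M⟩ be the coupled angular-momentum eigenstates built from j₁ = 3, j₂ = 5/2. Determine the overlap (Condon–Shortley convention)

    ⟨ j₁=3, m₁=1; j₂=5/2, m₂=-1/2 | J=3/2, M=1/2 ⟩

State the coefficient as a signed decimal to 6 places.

triangle: 4!·2!·1!/8! = 48/40320
(j±m)!: 4!·2!·2!·3!·2!·1! = 1152
prefactor² = (2J+1)·Δ·N² = 192/35
  k=1: −1/(1!·3!·1!·1!·1!·0!) = -1/6
  k=2: +1/(2!·2!·0!·0!·2!·1!) = 1/8
Σ = -1/24  ⇒  CG² = 192/35·(-1/24)² = 1/105
CG = −√(1/105) = -0.097590

−√(1/105) ≈ -0.097590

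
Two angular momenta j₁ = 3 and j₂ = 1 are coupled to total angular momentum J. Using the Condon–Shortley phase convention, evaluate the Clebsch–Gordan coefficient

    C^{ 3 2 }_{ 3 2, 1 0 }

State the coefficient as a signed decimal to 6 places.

√[7·1!5!1!/8! · 5!1!1!1!5!1!] = √(300)
  +(−1)^0/∏(0,1,1,1,4,0)! = 1/24  (running 1/24)
  +(−1)^1/∏(1,0,0,0,5,1)! = -1/120  (running 1/30)
⟨..|..⟩ = √(300)·(1/30) = +0.577350

+√(1/3) ≈ +0.577350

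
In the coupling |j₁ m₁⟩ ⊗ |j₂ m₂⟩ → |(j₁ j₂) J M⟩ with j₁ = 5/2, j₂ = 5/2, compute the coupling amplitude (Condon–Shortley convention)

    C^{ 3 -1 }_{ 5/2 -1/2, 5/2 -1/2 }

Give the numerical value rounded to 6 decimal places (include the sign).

triangle: 2!*3!*3!/9! = 72/362880
(j±m)!: 2!*3!*2!*3!*2!*4! = 6912
prefactor² = (2J+1)*Δ*N² = 48/5
  k=0: +1/(0!*2!*3!*2!*0!*1!) = 1/24
  k=1: −1/(1!*1!*2!*1!*1!*2!) = -1/4
  k=2: +1/(2!*0!*1!*0!*2!*3!) = 1/24
Σ = -1/6  ⇒  CG² = 48/5*(-1/6)² = 4/15
CG = −√(4/15) = -0.516398

−√(4/15) = -0.516398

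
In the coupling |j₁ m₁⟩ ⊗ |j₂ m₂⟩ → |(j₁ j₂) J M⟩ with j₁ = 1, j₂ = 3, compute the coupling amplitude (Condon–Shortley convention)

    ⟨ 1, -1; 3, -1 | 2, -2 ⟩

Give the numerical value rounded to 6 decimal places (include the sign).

triangle: 2!×0!×4!/7! = 48/5040
(j±m)!: 0!×2!×2!×4!×0!×4! = 2304
prefactor² = (2J+1)×Δ×N² = 768/7
  k=2: +1/(2!×0!×0!×0!×0!×4!) = 1/48
Σ = 1/48  ⇒  CG² = 768/7×1/48² = 1/21
CG = +√(1/21) = +0.218218

+√(1/21) = +0.218218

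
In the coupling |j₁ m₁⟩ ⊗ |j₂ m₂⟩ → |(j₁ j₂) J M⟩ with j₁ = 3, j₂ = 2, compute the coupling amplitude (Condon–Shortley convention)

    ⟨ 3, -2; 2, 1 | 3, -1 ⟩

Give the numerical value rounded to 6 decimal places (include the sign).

triangle: 2!×4!×2!/9! = 96/362880
(j±m)!: 1!×5!×3!×1!×2!×4! = 34560
prefactor² = (2J+1)×Δ×N² = 64
  k=1: −1/(1!×1!×4!×2!×0!×0!) = -1/48
  k=2: +1/(2!×0!×3!×1!×1!×1!) = 1/12
Σ = 1/16  ⇒  CG² = 64×1/16² = 1/4
CG = +√(1/4) = +0.500000

+√(1/4) = +0.500000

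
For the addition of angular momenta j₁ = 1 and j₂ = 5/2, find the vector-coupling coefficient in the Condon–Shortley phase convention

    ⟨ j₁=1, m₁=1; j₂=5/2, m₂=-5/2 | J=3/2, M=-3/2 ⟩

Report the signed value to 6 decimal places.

triangle: 2!·0!·3!/6! = 12/720
(j±m)!: 2!·0!·0!·5!·0!·3! = 1440
prefactor² = (2J+1)·Δ·N² = 96
  k=0: +1/(0!·2!·0!·0!·0!·3!) = 1/12
Σ = 1/12  ⇒  CG² = 96·1/12² = 2/3
CG = +√(2/3) = +0.816497

+√(2/3) = +0.816497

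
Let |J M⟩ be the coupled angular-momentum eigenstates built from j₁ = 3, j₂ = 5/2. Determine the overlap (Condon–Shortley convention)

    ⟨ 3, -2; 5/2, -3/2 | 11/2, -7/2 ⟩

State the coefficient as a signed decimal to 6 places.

+0.738549

triangle: 0!·6!·5!/12! = 86400/479001600
(j±m)!: 1!·5!·1!·4!·2!·9! = 2090188800
prefactor² = (2J+1)·Δ·N² = 49766400/11
  k=0: +1/(0!·0!·5!·1!·1!·4!) = 1/2880
Σ = 1/2880  ⇒  CG² = 49766400/11·1/2880² = 6/11
CG = +√(6/11) = +0.738549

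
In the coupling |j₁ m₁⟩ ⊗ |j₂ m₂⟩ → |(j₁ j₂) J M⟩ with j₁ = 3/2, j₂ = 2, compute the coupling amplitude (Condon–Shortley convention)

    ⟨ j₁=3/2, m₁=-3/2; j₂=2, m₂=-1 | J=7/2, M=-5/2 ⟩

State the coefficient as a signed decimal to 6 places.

j₁+j₂−J=0  J+j₁−j₂=3  J−j₁+j₂=4  j₁+j₂+J+1=8
(j₁±m₁, j₂±m₂, J±M) = (0,3,1,3,1,6)
P² = 5184/7
sum k=0..0:
  [0] +1/36 = 1/36
S = 1/36
C² = P²·S² = 4/7 ; C = +0.755929

+√(4/7) ≈ +0.755929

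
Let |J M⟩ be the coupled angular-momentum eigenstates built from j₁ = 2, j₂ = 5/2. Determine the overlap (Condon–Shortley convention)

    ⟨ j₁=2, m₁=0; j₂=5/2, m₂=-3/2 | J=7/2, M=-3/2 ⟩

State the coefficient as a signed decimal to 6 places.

+√(2/7) ≈ +0.534522

j₁+j₂−J=1  J+j₁−j₂=3  J−j₁+j₂=4  j₁+j₂+J+1=9
(j₁±m₁, j₂±m₂, J±M) = (2,2,1,4,2,5)
P² = 512/7
sum k=0..1:
  [0] +1/12 = 1/12
  [1] −1/48 = -1/48
S = 1/16
C² = P²·S² = 2/7 ; C = +0.534522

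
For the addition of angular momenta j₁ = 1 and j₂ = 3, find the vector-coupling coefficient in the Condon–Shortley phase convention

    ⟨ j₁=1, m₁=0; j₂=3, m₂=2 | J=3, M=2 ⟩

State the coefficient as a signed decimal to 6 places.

triangle: 1!×1!×5!/8! = 120/40320
(j±m)!: 1!×1!×5!×1!×5!×1! = 14400
prefactor² = (2J+1)×Δ×N² = 300
  k=0: +1/(0!×1!×1!×5!×0!×0!) = 1/120
  k=1: −1/(1!×0!×0!×4!×1!×1!) = -1/24
Σ = -1/30  ⇒  CG² = 300×(-1/30)² = 1/3
CG = −√(1/3) = -0.577350

−√(1/3) = -0.577350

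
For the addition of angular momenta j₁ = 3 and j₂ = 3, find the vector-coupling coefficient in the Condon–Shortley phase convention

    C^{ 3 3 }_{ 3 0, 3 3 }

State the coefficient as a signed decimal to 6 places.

√[7·3!3!3!/10! · 3!3!6!0!6!0!] = √(7776)
  +(−1)^3/∏(3,0,0,3,3,0)! = -1/216  (running -1/216)
⟨..|..⟩ = √(7776)·(-1/216) = -0.408248

-0.408248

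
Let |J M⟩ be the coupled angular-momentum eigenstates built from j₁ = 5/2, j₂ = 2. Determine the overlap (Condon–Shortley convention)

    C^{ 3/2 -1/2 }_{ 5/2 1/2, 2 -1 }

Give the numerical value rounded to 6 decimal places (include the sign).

−√(5/21) = -0.487950

j₁+j₂−J=3  J+j₁−j₂=2  J−j₁+j₂=1  j₁+j₂+J+1=7
(j₁±m₁, j₂±m₂, J±M) = (3,2,1,3,1,2)
P² = 48/35
sum k=0..1:
  [0] +1/12 = 1/12
  [1] −1/2 = -1/2
S = -5/12
C² = P²·S² = 5/21 ; C = -0.487950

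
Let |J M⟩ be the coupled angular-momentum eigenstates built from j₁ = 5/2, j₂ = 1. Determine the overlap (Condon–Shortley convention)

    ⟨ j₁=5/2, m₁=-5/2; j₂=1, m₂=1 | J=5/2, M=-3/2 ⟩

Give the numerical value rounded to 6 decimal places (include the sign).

−√(2/7) = -0.534522

√[6·1!4!1!/7! · 0!5!2!0!1!4!] = √(1152/7)
  +(−1)^1/∏(1,0,4,1,0,0)! = -1/24  (running -1/24)
⟨..|..⟩ = √(1152/7)·(-1/24) = -0.534522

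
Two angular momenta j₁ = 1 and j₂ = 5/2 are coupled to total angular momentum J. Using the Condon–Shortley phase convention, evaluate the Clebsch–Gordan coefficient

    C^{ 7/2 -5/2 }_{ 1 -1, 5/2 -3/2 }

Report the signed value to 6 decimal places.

√[8·0!2!5!/8! · 0!2!1!4!1!6!] = √(11520/7)
  +(−1)^0/∏(0,0,2,1,0,4)! = 1/48  (running 1/48)
⟨..|..⟩ = √(11520/7)·(1/48) = +0.845154

+0.845154  (= +√(5/7))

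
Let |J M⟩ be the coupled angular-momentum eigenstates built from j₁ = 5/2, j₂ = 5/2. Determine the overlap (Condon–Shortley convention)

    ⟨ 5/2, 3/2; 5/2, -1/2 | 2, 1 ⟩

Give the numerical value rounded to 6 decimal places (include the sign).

j₁+j₂−J=3  J+j₁−j₂=2  J−j₁+j₂=2  j₁+j₂+J+1=8
(j₁±m₁, j₂±m₂, J±M) = (4,1,2,3,3,1)
P² = 36/7
sum k=0..1:
  [0] +1/12 = 1/12
  [1] −1/4 = -1/4
S = -1/6
C² = P²·S² = 1/7 ; C = -0.377964

−√(1/7) ≈ -0.377964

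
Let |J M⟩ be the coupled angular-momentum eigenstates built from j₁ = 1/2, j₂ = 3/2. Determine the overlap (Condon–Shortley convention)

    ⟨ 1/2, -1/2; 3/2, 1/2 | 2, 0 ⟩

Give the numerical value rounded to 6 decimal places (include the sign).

j₁+j₂−J=0  J+j₁−j₂=1  J−j₁+j₂=3  j₁+j₂+J+1=5
(j₁±m₁, j₂±m₂, J±M) = (0,1,2,1,2,2)
P² = 2
sum k=0..0:
  [0] +1/2 = 1/2
S = 1/2
C² = P²·S² = 1/2 ; C = +0.707107

+0.707107  (= +√(1/2))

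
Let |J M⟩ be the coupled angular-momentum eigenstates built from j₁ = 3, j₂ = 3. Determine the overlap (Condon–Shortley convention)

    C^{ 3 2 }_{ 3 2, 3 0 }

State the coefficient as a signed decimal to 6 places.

j₁+j₂−J=3  J+j₁−j₂=3  J−j₁+j₂=3  j₁+j₂+J+1=10
(j₁±m₁, j₂±m₂, J±M) = (5,1,3,3,5,1)
P² = 216
sum k=0..1:
  [0] +1/72 = 1/72
  [1] −1/24 = -1/24
S = -1/36
C² = P²·S² = 1/6 ; C = -0.408248

-0.408248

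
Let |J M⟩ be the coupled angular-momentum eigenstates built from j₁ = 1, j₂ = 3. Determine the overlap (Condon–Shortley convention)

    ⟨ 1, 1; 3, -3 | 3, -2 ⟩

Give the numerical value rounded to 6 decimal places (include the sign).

+√(1/4) ≈ +0.500000

√[7·1!1!5!/8! · 2!0!0!6!1!5!] = √(3600)
  +(−1)^0/∏(0,1,0,0,1,5)! = 1/120  (running 1/120)
⟨..|..⟩ = √(3600)·(1/120) = +0.500000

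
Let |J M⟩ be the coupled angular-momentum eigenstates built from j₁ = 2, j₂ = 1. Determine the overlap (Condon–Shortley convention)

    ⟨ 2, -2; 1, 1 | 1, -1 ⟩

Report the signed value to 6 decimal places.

triangle: 2!×2!×0!/5! = 4/120
(j±m)!: 0!×4!×2!×0!×0!×2! = 96
prefactor² = (2J+1)×Δ×N² = 48/5
  k=2: +1/(2!×0!×2!×0!×0!×0!) = 1/4
Σ = 1/4  ⇒  CG² = 48/5×1/4² = 3/5
CG = +√(3/5) = +0.774597

+√(3/5) = +0.774597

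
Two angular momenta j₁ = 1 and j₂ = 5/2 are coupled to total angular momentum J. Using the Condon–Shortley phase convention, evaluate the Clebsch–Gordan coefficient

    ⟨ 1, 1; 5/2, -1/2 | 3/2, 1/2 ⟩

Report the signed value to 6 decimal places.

j₁+j₂−J=2  J+j₁−j₂=0  J−j₁+j₂=3  j₁+j₂+J+1=6
(j₁±m₁, j₂±m₂, J±M) = (2,0,2,3,2,1)
P² = 16/5
sum k=0..0:
  [0] +1/4 = 1/4
S = 1/4
C² = P²·S² = 1/5 ; C = +0.447214

+√(1/5) ≈ +0.447214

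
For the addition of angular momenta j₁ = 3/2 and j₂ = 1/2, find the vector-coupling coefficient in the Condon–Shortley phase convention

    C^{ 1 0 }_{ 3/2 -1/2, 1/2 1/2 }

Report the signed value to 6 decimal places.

-0.707107

triangle: 1!*2!*0!/4! = 2/24
(j±m)!: 1!*2!*1!*0!*1!*1! = 2
prefactor² = (2J+1)*Δ*N² = 1/2
  k=1: −1/(1!*0!*1!*0!*1!*0!) = -1
Σ = -1  ⇒  CG² = 1/2*(-1)² = 1/2
CG = −√(1/2) = -0.707107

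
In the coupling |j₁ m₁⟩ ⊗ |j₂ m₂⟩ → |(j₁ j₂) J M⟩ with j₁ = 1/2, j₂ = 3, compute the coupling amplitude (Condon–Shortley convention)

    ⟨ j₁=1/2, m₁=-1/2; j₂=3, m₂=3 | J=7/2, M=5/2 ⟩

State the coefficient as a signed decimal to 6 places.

+0.377964  (= +√(1/7))

j₁+j₂−J=0  J+j₁−j₂=1  J−j₁+j₂=6  j₁+j₂+J+1=8
(j₁±m₁, j₂±m₂, J±M) = (0,1,6,0,6,1)
P² = 518400/7
sum k=0..0:
  [0] +1/720 = 1/720
S = 1/720
C² = P²·S² = 1/7 ; C = +0.377964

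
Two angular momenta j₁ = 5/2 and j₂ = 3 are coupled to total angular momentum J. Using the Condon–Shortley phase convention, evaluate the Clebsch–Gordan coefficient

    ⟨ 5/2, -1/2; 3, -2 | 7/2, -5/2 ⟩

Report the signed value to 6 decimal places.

-0.178174

triangle: 2!·3!·4!/10! = 288/3628800
(j±m)!: 2!·3!·1!·5!·1!·6! = 1036800
prefactor² = (2J+1)·Δ·N² = 4608/7
  k=0: +1/(0!·2!·3!·1!·0!·3!) = 1/72
  k=1: −1/(1!·1!·2!·0!·1!·4!) = -1/48
Σ = -1/144  ⇒  CG² = 4608/7·(-1/144)² = 2/63
CG = −√(2/63) = -0.178174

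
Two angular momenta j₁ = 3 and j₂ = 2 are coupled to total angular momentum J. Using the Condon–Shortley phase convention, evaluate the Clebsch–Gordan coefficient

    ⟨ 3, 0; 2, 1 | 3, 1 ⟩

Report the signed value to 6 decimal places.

−√(1/30) = -0.182574

j₁+j₂−J=2  J+j₁−j₂=4  J−j₁+j₂=2  j₁+j₂+J+1=9
(j₁±m₁, j₂±m₂, J±M) = (3,3,3,1,4,2)
P² = 96/5
sum k=1..2:
  [1] −1/8 = -1/8
  [2] +1/12 = 1/12
S = -1/24
C² = P²·S² = 1/30 ; C = -0.182574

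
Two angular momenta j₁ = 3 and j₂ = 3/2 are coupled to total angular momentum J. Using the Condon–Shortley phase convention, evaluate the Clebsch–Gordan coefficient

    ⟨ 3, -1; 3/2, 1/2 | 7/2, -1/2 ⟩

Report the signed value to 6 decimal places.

-0.534522  (= −√(2/7))

j₁+j₂−J=1  J+j₁−j₂=5  J−j₁+j₂=2  j₁+j₂+J+1=9
(j₁±m₁, j₂±m₂, J±M) = (2,4,2,1,3,4)
P² = 512/7
sum k=0..1:
  [0] +1/48 = 1/48
  [1] −1/12 = -1/12
S = -1/16
C² = P²·S² = 2/7 ; C = -0.534522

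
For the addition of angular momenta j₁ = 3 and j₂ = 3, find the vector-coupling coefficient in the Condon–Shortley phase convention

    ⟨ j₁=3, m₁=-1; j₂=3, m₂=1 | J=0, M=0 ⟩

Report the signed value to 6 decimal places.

+0.377964  (= +√(1/7))

j₁+j₂−J=6  J+j₁−j₂=0  J−j₁+j₂=0  j₁+j₂+J+1=7
(j₁±m₁, j₂±m₂, J±M) = (2,4,4,2,0,0)
P² = 2304/7
sum k=4..4:
  [4] +1/48 = 1/48
S = 1/48
C² = P²·S² = 1/7 ; C = +0.377964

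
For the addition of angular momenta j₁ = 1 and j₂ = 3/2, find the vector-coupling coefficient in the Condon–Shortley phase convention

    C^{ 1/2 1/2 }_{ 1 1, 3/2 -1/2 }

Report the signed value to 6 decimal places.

j₁+j₂−J=2  J+j₁−j₂=0  J−j₁+j₂=1  j₁+j₂+J+1=4
(j₁±m₁, j₂±m₂, J±M) = (2,0,1,2,1,0)
P² = 2/3
sum k=0..0:
  [0] +1/2 = 1/2
S = 1/2
C² = P²·S² = 1/6 ; C = +0.408248

+0.408248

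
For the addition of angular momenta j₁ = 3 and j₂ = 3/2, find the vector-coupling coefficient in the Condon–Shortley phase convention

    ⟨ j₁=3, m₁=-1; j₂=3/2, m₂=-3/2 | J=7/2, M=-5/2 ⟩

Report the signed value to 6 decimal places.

triangle: 1!·5!·2!/9! = 240/362880
(j±m)!: 2!·4!·0!·3!·1!·6! = 207360
prefactor² = (2J+1)·Δ·N² = 7680/7
  k=0: +1/(0!·1!·4!·0!·1!·2!) = 1/48
Σ = 1/48  ⇒  CG² = 7680/7·1/48² = 10/21
CG = +√(10/21) = +0.690066

+√(10/21) ≈ +0.690066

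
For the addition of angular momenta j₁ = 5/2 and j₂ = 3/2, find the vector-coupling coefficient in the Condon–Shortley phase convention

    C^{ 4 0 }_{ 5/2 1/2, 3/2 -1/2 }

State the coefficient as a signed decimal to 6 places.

j₁+j₂−J=0  J+j₁−j₂=5  J−j₁+j₂=3  j₁+j₂+J+1=9
(j₁±m₁, j₂±m₂, J±M) = (3,2,1,2,4,4)
P² = 1728/7
sum k=0..0:
  [0] +1/24 = 1/24
S = 1/24
C² = P²·S² = 3/7 ; C = +0.654654

+√(3/7) ≈ +0.654654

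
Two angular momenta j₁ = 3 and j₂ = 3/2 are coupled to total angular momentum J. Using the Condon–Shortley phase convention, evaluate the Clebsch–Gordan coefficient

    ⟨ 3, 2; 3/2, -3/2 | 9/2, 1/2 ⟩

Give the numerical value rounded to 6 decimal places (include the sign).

triangle: 0!*6!*3!/10! = 4320/3628800
(j±m)!: 5!*1!*0!*3!*5!*4! = 2073600
prefactor² = (2J+1)*Δ*N² = 172800/7
  k=0: +1/(0!*0!*1!*0!*5!*3!) = 1/720
Σ = 1/720  ⇒  CG² = 172800/7*1/720² = 1/21
CG = +√(1/21) = +0.218218

+0.218218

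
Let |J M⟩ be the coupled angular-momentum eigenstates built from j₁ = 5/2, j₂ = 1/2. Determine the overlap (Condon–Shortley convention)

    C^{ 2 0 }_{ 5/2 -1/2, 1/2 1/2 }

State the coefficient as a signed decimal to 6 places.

√[5·1!4!0!/6! · 2!3!1!0!2!2!] = √(8)
  +(−1)^1/∏(1,0,2,0,2,0)! = -1/4  (running -1/4)
⟨..|..⟩ = √(8)·(-1/4) = -0.707107

-0.707107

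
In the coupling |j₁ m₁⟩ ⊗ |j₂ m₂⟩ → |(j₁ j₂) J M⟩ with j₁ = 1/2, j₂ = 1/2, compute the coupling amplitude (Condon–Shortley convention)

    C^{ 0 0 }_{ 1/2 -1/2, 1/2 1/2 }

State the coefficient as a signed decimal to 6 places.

√[1·1!0!0!/2! · 0!1!1!0!0!0!] = √(1/2)
  +(−1)^1/∏(1,0,0,0,0,0)! = -1  (running -1)
⟨..|..⟩ = √(1/2)·(-1) = -0.707107

-0.707107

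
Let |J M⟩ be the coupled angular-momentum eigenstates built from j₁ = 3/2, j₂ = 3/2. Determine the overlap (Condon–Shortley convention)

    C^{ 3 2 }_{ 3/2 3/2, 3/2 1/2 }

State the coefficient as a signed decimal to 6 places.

j₁+j₂−J=0  J+j₁−j₂=3  J−j₁+j₂=3  j₁+j₂+J+1=7
(j₁±m₁, j₂±m₂, J±M) = (3,0,2,1,5,1)
P² = 72
sum k=0..0:
  [0] +1/12 = 1/12
S = 1/12
C² = P²·S² = 1/2 ; C = +0.707107

+0.707107  (= +√(1/2))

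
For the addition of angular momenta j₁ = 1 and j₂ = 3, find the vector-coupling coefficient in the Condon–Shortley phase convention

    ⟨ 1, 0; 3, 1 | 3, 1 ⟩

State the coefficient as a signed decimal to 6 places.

−√(1/12) ≈ -0.288675

√[7·1!1!5!/8! · 1!1!4!2!4!2!] = √(48)
  +(−1)^0/∏(0,1,1,4,0,1)! = 1/24  (running 1/24)
  +(−1)^1/∏(1,0,0,3,1,2)! = -1/12  (running -1/24)
⟨..|..⟩ = √(48)·(-1/24) = -0.288675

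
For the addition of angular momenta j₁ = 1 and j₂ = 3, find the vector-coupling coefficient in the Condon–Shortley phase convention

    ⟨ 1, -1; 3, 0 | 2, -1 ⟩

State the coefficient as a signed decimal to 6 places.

triangle: 2!*0!*4!/7! = 48/5040
(j±m)!: 0!*2!*3!*3!*1!*3! = 432
prefactor² = (2J+1)*Δ*N² = 144/7
  k=2: +1/(2!*0!*0!*1!*0!*3!) = 1/12
Σ = 1/12  ⇒  CG² = 144/7*1/12² = 1/7
CG = +√(1/7) = +0.377964

+0.377964  (= +√(1/7))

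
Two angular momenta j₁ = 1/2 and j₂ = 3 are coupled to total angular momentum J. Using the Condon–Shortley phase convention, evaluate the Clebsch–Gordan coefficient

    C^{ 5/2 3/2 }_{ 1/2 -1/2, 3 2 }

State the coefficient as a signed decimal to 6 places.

-0.845154

j₁+j₂−J=1  J+j₁−j₂=0  J−j₁+j₂=5  j₁+j₂+J+1=7
(j₁±m₁, j₂±m₂, J±M) = (0,1,5,1,4,1)
P² = 2880/7
sum k=1..1:
  [1] −1/24 = -1/24
S = -1/24
C² = P²·S² = 5/7 ; C = -0.845154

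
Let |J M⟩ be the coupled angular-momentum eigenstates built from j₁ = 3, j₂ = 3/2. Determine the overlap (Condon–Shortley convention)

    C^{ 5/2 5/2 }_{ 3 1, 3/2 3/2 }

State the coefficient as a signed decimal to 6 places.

triangle: 2!·4!·1!/8! = 48/40320
(j±m)!: 4!·2!·3!·0!·5!·0! = 34560
prefactor² = (2J+1)·Δ·N² = 1728/7
  k=2: +1/(2!·0!·0!·1!·4!·0!) = 1/48
Σ = 1/48  ⇒  CG² = 1728/7·1/48² = 3/28
CG = +√(3/28) = +0.327327

+√(3/28) = +0.327327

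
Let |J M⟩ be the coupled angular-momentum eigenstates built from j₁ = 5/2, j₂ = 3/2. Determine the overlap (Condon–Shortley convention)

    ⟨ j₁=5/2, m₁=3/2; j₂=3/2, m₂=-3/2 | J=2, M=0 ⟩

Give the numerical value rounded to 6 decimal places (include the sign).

+√(3/7) = +0.654654

triangle: 2!×3!×1!/7! = 12/5040
(j±m)!: 4!×1!×0!×3!×2!×2! = 576
prefactor² = (2J+1)×Δ×N² = 48/7
  k=0: +1/(0!×2!×1!×0!×2!×1!) = 1/4
Σ = 1/4  ⇒  CG² = 48/7×1/4² = 3/7
CG = +√(3/7) = +0.654654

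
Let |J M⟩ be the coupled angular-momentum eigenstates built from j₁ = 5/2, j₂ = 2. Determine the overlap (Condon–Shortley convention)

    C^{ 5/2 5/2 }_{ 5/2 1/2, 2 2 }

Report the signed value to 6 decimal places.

+√(3/14) ≈ +0.462910

triangle: 2!·3!·2!/8! = 24/40320
(j±m)!: 3!·2!·4!·0!·5!·0! = 34560
prefactor² = (2J+1)·Δ·N² = 864/7
  k=2: +1/(2!·0!·0!·2!·3!·0!) = 1/24
Σ = 1/24  ⇒  CG² = 864/7·1/24² = 3/14
CG = +√(3/14) = +0.462910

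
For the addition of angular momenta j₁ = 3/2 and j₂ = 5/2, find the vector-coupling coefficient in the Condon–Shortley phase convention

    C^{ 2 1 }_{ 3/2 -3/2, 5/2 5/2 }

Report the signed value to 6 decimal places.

+√(5/14) = +0.597614

j₁+j₂−J=2  J+j₁−j₂=1  J−j₁+j₂=3  j₁+j₂+J+1=7
(j₁±m₁, j₂±m₂, J±M) = (0,3,5,0,3,1)
P² = 360/7
sum k=2..2:
  [2] +1/12 = 1/12
S = 1/12
C² = P²·S² = 5/14 ; C = +0.597614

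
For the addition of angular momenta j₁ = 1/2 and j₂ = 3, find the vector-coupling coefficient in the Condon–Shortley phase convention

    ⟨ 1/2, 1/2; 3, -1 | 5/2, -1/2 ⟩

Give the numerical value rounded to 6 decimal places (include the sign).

triangle: 1!×0!×5!/7! = 120/5040
(j±m)!: 1!×0!×2!×4!×2!×3! = 576
prefactor² = (2J+1)×Δ×N² = 576/7
  k=0: +1/(0!×1!×0!×2!×0!×3!) = 1/12
Σ = 1/12  ⇒  CG² = 576/7×1/12² = 4/7
CG = +√(4/7) = +0.755929

+0.755929  (= +√(4/7))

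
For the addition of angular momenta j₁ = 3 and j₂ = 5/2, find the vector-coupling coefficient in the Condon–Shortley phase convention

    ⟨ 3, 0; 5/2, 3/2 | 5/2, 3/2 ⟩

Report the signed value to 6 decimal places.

+0.483046  (= +√(7/30))

triangle: 3!*3!*2!/9! = 72/362880
(j±m)!: 3!*3!*4!*1!*4!*1! = 20736
prefactor² = (2J+1)*Δ*N² = 864/35
  k=2: +1/(2!*1!*1!*2!*2!*0!) = 1/8
  k=3: −1/(3!*0!*0!*1!*3!*1!) = -1/36
Σ = 7/72  ⇒  CG² = 864/35*7/72² = 7/30
CG = +√(7/30) = +0.483046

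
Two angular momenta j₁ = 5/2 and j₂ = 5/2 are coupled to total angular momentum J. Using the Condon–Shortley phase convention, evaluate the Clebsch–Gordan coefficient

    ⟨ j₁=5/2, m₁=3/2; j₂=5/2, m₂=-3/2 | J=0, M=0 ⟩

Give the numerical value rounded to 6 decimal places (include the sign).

-0.408248  (= −√(1/6))

j₁+j₂−J=5  J+j₁−j₂=0  J−j₁+j₂=0  j₁+j₂+J+1=6
(j₁±m₁, j₂±m₂, J±M) = (4,1,1,4,0,0)
P² = 96
sum k=1..1:
  [1] −1/24 = -1/24
S = -1/24
C² = P²·S² = 1/6 ; C = -0.408248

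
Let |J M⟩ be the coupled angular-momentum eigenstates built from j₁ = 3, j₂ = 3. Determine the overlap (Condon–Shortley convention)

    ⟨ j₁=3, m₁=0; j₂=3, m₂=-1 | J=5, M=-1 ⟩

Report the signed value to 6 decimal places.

triangle: 1!*5!*5!/12! = 14400/479001600
(j±m)!: 3!*3!*2!*4!*4!*6! = 29859840
prefactor² = (2J+1)*Δ*N² = 69120/7
  k=0: +1/(0!*1!*3!*2!*2!*3!) = 1/144
  k=1: −1/(1!*0!*2!*1!*3!*4!) = -1/288
Σ = 1/288  ⇒  CG² = 69120/7*1/288² = 5/42
CG = +√(5/42) = +0.345033

+0.345033  (= +√(5/42))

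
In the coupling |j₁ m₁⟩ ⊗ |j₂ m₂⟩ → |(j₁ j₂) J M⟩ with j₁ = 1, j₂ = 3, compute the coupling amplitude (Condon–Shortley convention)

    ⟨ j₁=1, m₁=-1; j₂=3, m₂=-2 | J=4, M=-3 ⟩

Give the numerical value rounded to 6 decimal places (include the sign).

√[9·0!2!6!/9! · 0!2!1!5!1!7!] = √(43200)
  +(−1)^0/∏(0,0,2,1,0,5)! = 1/240  (running 1/240)
⟨..|..⟩ = √(43200)·(1/240) = +0.866025

+0.866025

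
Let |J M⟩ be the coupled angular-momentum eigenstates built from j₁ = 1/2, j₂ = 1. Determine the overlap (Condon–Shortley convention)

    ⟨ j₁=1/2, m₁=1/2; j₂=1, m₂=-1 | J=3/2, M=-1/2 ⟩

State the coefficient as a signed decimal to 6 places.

triangle: 0!×1!×2!/4! = 2/24
(j±m)!: 1!×0!×0!×2!×1!×2! = 4
prefactor² = (2J+1)×Δ×N² = 4/3
  k=0: +1/(0!×0!×0!×0!×1!×2!) = 1/2
Σ = 1/2  ⇒  CG² = 4/3×1/2² = 1/3
CG = +√(1/3) = +0.577350

+√(1/3) = +0.577350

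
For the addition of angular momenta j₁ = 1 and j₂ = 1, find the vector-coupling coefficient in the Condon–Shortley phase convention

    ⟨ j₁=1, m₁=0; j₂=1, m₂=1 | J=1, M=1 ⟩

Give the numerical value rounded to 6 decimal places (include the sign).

−√(1/2) ≈ -0.707107

j₁+j₂−J=1  J+j₁−j₂=1  J−j₁+j₂=1  j₁+j₂+J+1=4
(j₁±m₁, j₂±m₂, J±M) = (1,1,2,0,2,0)
P² = 1/2
sum k=1..1:
  [1] −1/1 = -1
S = -1
C² = P²·S² = 1/2 ; C = -0.707107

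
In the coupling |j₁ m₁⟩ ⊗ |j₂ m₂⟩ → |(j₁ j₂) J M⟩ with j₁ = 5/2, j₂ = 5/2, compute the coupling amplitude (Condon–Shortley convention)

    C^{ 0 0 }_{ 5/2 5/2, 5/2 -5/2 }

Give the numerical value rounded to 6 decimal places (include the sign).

√[1·5!0!0!/6! · 5!0!0!5!0!0!] = √(2400)
  +(−1)^0/∏(0,5,0,0,0,0)! = 1/120  (running 1/120)
⟨..|..⟩ = √(2400)·(1/120) = +0.408248

+√(1/6) ≈ +0.408248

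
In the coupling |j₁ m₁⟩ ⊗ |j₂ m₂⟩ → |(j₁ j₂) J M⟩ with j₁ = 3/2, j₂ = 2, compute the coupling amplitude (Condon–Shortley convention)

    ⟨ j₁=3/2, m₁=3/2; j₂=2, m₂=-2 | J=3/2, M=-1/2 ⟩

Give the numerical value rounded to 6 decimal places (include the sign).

+0.632456

triangle: 2!×1!×2!/6! = 4/720
(j±m)!: 3!×0!×0!×4!×1!×2! = 288
prefactor² = (2J+1)×Δ×N² = 32/5
  k=0: +1/(0!×2!×0!×0!×1!×2!) = 1/4
Σ = 1/4  ⇒  CG² = 32/5×1/4² = 2/5
CG = +√(2/5) = +0.632456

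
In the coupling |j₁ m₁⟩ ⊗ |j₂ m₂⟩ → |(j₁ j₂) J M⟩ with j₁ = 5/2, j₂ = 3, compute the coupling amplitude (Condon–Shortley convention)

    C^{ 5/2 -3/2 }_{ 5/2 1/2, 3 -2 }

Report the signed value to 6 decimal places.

√[6·3!2!3!/9! · 3!2!1!5!1!4!] = √(288/7)
  +(−1)^0/∏(0,3,2,1,0,2)! = 1/24  (running 1/24)
  +(−1)^1/∏(1,2,1,0,1,3)! = -1/12  (running -1/24)
⟨..|..⟩ = √(288/7)·(-1/24) = -0.267261

-0.267261  (= −√(1/14))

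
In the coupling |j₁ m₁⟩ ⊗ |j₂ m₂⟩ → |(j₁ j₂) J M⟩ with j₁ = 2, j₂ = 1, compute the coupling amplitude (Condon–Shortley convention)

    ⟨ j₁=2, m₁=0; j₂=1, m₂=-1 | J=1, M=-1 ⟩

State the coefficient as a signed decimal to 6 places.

+√(1/10) ≈ +0.316228

j₁+j₂−J=2  J+j₁−j₂=2  J−j₁+j₂=0  j₁+j₂+J+1=5
(j₁±m₁, j₂±m₂, J±M) = (2,2,0,2,0,2)
P² = 8/5
sum k=0..0:
  [0] +1/4 = 1/4
S = 1/4
C² = P²·S² = 1/10 ; C = +0.316228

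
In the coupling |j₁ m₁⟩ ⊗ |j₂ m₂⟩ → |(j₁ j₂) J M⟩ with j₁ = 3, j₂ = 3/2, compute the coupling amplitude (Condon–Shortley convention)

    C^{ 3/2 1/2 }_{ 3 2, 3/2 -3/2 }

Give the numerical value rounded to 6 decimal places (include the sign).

triangle: 3!·3!·0!/7! = 36/5040
(j±m)!: 5!·1!·0!·3!·2!·1! = 1440
prefactor² = (2J+1)·Δ·N² = 288/7
  k=0: +1/(0!·3!·1!·0!·2!·0!) = 1/12
Σ = 1/12  ⇒  CG² = 288/7·1/12² = 2/7
CG = +√(2/7) = +0.534522

+√(2/7) = +0.534522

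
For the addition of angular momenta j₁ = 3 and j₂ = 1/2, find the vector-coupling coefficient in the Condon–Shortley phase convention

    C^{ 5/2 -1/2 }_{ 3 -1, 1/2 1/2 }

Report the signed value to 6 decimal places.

triangle: 1!·5!·0!/7! = 120/5040
(j±m)!: 2!·4!·1!·0!·2!·3! = 576
prefactor² = (2J+1)·Δ·N² = 576/7
  k=1: −1/(1!·0!·3!·0!·2!·0!) = -1/12
Σ = -1/12  ⇒  CG² = 576/7·(-1/12)² = 4/7
CG = −√(4/7) = -0.755929

-0.755929  (= −√(4/7))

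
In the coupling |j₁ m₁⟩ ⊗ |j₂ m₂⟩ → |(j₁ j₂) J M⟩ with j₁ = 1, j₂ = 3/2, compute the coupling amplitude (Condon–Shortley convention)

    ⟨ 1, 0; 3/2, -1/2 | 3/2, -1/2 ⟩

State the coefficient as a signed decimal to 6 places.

triangle: 1!×1!×2!/5! = 2/120
(j±m)!: 1!×1!×1!×2!×1!×2! = 4
prefactor² = (2J+1)×Δ×N² = 4/15
  k=0: +1/(0!×1!×1!×1!×0!×1!) = 1
  k=1: −1/(1!×0!×0!×0!×1!×2!) = -1/2
Σ = 1/2  ⇒  CG² = 4/15×1/2² = 1/15
CG = +√(1/15) = +0.258199

+√(1/15) = +0.258199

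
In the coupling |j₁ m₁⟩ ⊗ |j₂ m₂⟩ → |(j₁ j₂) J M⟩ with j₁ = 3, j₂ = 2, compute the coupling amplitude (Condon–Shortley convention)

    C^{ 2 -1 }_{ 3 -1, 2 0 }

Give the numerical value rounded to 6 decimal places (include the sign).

+0.377964

triangle: 3!×3!×1!/8! = 36/40320
(j±m)!: 2!×4!×2!×2!×1!×3! = 1152
prefactor² = (2J+1)×Δ×N² = 36/7
  k=1: −1/(1!×2!×3!×1!×0!×0!) = -1/12
  k=2: +1/(2!×1!×2!×0!×1!×1!) = 1/4
Σ = 1/6  ⇒  CG² = 36/7×1/6² = 1/7
CG = +√(1/7) = +0.377964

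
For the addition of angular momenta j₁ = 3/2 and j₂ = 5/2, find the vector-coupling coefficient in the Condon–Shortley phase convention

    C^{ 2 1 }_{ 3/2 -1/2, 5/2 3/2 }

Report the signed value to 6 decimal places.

√[5·2!1!3!/7! · 1!2!4!1!3!1!] = √(24/7)
  +(−1)^1/∏(1,1,1,3,0,0)! = -1/6  (running -1/6)
  +(−1)^2/∏(2,0,0,2,1,1)! = 1/4  (running 1/12)
⟨..|..⟩ = √(24/7)·(1/12) = +0.154303

+√(1/42) = +0.154303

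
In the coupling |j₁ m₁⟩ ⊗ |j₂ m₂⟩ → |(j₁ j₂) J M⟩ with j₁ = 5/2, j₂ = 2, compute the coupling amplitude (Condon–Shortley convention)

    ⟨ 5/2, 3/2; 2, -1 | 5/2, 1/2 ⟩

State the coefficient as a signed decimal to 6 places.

+√(6/35) = +0.414039

j₁+j₂−J=2  J+j₁−j₂=3  J−j₁+j₂=2  j₁+j₂+J+1=8
(j₁±m₁, j₂±m₂, J±M) = (4,1,1,3,3,2)
P² = 216/35
sum k=0..1:
  [0] +1/4 = 1/4
  [1] −1/12 = -1/12
S = 1/6
C² = P²·S² = 6/35 ; C = +0.414039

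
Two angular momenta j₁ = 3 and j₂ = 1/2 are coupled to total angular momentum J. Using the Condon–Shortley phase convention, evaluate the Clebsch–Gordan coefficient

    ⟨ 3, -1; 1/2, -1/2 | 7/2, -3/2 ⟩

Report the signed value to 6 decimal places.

+0.845154  (= +√(5/7))

√[8·0!6!1!/8! · 2!4!0!1!2!5!] = √(11520/7)
  +(−1)^0/∏(0,0,4,0,2,1)! = 1/48  (running 1/48)
⟨..|..⟩ = √(11520/7)·(1/48) = +0.845154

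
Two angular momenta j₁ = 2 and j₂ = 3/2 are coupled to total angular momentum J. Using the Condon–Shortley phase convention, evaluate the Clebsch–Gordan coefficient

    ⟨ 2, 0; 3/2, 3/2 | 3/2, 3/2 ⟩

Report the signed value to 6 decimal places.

+√(1/5) ≈ +0.447214

j₁+j₂−J=2  J+j₁−j₂=2  J−j₁+j₂=1  j₁+j₂+J+1=6
(j₁±m₁, j₂±m₂, J±M) = (2,2,3,0,3,0)
P² = 16/5
sum k=2..2:
  [2] +1/4 = 1/4
S = 1/4
C² = P²·S² = 1/5 ; C = +0.447214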